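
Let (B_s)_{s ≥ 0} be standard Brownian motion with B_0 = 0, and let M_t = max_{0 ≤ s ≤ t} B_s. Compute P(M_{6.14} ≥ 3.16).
P(M_{6.14} ≥ 3.16) = 2·P(B_{6.14} ≥ 3.16) = 2(1 − Φ(3.16/√6.14)) ≈ 0.2022

By the reflection principle for Brownian motion, P(M_t ≥ a) = 2 · P(B_t ≥ a) for a ≥ 0. Since B_t ~ N(0, t), P(B_t ≥ 3.16) = 1 − Φ(3.16/√t) = 1 − Φ(3.16/√6.14) = 1 − Φ(1.2753). So
  P(M_{6.14} ≥ 3.16) = 2(1 − Φ(1.2753)) ≈ 0.2022.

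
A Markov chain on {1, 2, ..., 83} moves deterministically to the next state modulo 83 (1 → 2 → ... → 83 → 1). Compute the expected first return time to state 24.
E[T_24 | X_0 = 24] = 83

The chain cycles deterministically, so starting at state 24 it returns in exactly 83 steps. Equivalently, the stationary distribution is uniform π_j = 1/83 for every state j, so by Kac's formula E[T_24] = 1/π_24 = 83.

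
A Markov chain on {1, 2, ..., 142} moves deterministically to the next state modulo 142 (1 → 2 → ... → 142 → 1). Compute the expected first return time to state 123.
E[T_123 | X_0 = 123] = 142

The chain cycles deterministically, so starting at state 123 it returns in exactly 142 steps. Equivalently, the stationary distribution is uniform π_j = 1/142 for every state j, so by Kac's formula E[T_123] = 1/π_123 = 142.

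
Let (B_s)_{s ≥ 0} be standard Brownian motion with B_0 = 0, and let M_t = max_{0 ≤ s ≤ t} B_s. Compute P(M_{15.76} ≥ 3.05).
P(M_{15.76} ≥ 3.05) = 2·P(B_{15.76} ≥ 3.05) = 2(1 − Φ(3.05/√15.76)) ≈ 0.4423

By the reflection principle for Brownian motion, P(M_t ≥ a) = 2 · P(B_t ≥ a) for a ≥ 0. Since B_t ~ N(0, t), P(B_t ≥ 3.05) = 1 − Φ(3.05/√t) = 1 − Φ(3.05/√15.76) = 1 − Φ(0.7683). So
  P(M_{15.76} ≥ 3.05) = 2(1 − Φ(0.7683)) ≈ 0.4423.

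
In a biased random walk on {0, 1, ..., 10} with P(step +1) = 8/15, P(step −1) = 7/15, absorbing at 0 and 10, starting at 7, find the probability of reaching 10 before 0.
P(hit 10 before 0) = (1 − (7/8)^7) / (1 − (7/8)^10) = 652087808/791266575

Let u_k denote P(reach 10 before 0 | start at k). Boundary: u_0 = 0, u_10 = 1. Recurrence: u_k = 8/15·u_{k+1} + 7/15·u_{k-1} for 1 ≤ k ≤ 9. Try u_k = A + B·r^k with r = q/p = (7/15)/(8/15) = 7/8. Substitution satisfies the recurrence; boundary conditions give:
  u_k = (1 − r^k) / (1 − r^N) = (1 − (7/8)^7) / (1 − (7/8)^10) = 652087808/791266575.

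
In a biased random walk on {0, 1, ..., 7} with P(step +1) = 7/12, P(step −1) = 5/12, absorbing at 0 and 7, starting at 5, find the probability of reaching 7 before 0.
P(hit 7 before 0) = (1 − (5/7)^5) / (1 − (5/7)^7) = 335209/372709

Let u_k denote P(reach 7 before 0 | start at k). Boundary: u_0 = 0, u_7 = 1. Recurrence: u_k = 7/12·u_{k+1} + 5/12·u_{k-1} for 1 ≤ k ≤ 6. Try u_k = A + B·r^k with r = q/p = (5/12)/(7/12) = 5/7. Substitution satisfies the recurrence; boundary conditions give:
  u_k = (1 − r^k) / (1 − r^N) = (1 − (5/7)^5) / (1 − (5/7)^7) = 335209/372709.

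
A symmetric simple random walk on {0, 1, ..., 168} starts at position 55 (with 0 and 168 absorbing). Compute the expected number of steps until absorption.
E[τ | X_0 = 55] = 6215

Let v_k = E[τ | X_0 = k]. Boundary: v_0 = v_168 = 0. Recurrence: v_k = 1 + (v_{k-1} + v_{k+1})/2 for 1 ≤ k ≤ 167. The particular solution to v_k − (v_{k-1} + v_{k+1})/2 = 1 is v_k = −k^2. Adding homogeneous solution A + B k and matching boundaries gives v_k = k (168 − k). Substituting k = 55: v_55 = 55 · 113 = 6215.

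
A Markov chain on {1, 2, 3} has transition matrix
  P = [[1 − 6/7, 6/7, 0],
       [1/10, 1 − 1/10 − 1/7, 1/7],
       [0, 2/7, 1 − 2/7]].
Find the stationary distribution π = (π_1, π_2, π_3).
π = (7/97, 60/97, 30/97)

This is a birth-death chain on three states, which satisfies detailed balance: π_1 · P_{12} = π_2 · P_{21} and π_2 · P_{23} = π_3 · P_{32}.
From π_1 · 6/7 = π_2 · 1/10: π_2/π_1 = (6/7)/(1/10) = 60/7.
From π_2 · 1/7 = π_3 · 2/7: π_3/π_2 = (1/7)/(2/7) = 1/2.
Take π_1 proportional to 1; then unnormalized π = (1, 60/7, 30/7). Normalize by dividing by the sum 97/7:
  π = (7/97, 60/97, 30/97).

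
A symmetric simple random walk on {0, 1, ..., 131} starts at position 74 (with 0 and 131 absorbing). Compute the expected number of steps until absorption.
E[τ | X_0 = 74] = 4218

Let v_k = E[τ | X_0 = k]. Boundary: v_0 = v_131 = 0. Recurrence: v_k = 1 + (v_{k-1} + v_{k+1})/2 for 1 ≤ k ≤ 130. The particular solution to v_k − (v_{k-1} + v_{k+1})/2 = 1 is v_k = −k^2. Adding homogeneous solution A + B k and matching boundaries gives v_k = k (131 − k). Substituting k = 74: v_74 = 74 · 57 = 4218.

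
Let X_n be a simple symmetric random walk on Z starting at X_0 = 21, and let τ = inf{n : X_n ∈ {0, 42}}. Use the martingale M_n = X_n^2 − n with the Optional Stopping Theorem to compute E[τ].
E[τ] = 441

M_n = X_n^2 − n is a martingale (since E[X_{n+1}^2 | F_n] = X_n^2 + 1). By OST (τ has finite mean in a bounded region), E[M_τ] = E[M_0] = X_0^2 − 0 = 21^2 = 441. Also E[M_τ] = E[X_τ^2] − E[τ]. The walk exits at 0 or 42, with P(hit 42 first) = 21/42, so E[X_τ^2] = 42^2 · 21/42 + 0 = 882. Thus E[τ] = E[X_τ^2] − E[M_τ] = 882 − 441 = 441 = 21(42 − 21) = 441.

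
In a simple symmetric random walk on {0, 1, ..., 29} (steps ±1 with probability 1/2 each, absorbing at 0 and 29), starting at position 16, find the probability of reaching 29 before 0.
P(hit 29 before 0) = 16/29

Let u_k = P(hit 29 before 0 | start at k). Then u_0 = 0, u_29 = 1, and u_k = u_{k-1}/2 + u_{k+1}/2 for 1 ≤ k ≤ 28. This harmonic recurrence is solved by u_k = k/29, giving u_16 = 16/29.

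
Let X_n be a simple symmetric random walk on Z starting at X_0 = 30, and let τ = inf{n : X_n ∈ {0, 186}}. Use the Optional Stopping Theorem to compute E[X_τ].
E[X_τ] = 30

X_n is a martingale and τ is a bounded-mean stopping time (indeed τ is finite a.s. with bounded expectation since the walk is in a bounded region). By the OST, E[X_τ] = E[X_0] = 30. Equivalently: E[X_τ] = 186 · P(hit 186 first) + 0 · P(hit 0 first) = 186 · (30/186) = 30.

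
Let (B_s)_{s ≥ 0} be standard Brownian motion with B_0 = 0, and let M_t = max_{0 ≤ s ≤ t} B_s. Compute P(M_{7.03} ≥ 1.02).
P(M_{7.03} ≥ 1.02) = 2·P(B_{7.03} ≥ 1.02) = 2(1 − Φ(1.02/√7.03)) ≈ 0.7005

By the reflection principle for Brownian motion, P(M_t ≥ a) = 2 · P(B_t ≥ a) for a ≥ 0. Since B_t ~ N(0, t), P(B_t ≥ 1.02) = 1 − Φ(1.02/√t) = 1 − Φ(1.02/√7.03) = 1 − Φ(0.3847). So
  P(M_{7.03} ≥ 1.02) = 2(1 − Φ(0.3847)) ≈ 0.7005.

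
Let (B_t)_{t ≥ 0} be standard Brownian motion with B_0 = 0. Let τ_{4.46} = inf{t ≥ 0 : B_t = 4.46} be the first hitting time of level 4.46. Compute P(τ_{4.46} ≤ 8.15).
P(τ_{4.46} ≤ 8.15) = 2(1 − Φ(4.46/√8.15)) = 2(1 − Φ(1.5623)) ≈ 0.1182

By the reflection principle for standard BM, P(τ_b ≤ t) = 2 · P(B_t ≥ b). Since B_t ~ N(0, t), P(B_t ≥ 4.46) = 1 − Φ(4.46/√t) = 1 − Φ(4.46/√8.15) = 1 − Φ(1.5623) ≈ 0.05911. Doubling: P(τ_{4.46} ≤ 8.15) ≈ 2 · 0.05911 = 0.11822 ≈ 0.1182.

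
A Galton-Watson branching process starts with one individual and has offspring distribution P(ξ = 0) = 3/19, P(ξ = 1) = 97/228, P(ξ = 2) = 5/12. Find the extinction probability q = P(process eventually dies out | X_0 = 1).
q = 36/95

The pgf is f(s) = 3/19 + 97/228·s + 5/12·s². The extinction probability q is the smallest fixed point of f in [0, 1]. Setting s = f(s):
  5/12·s² + (97/228 − 1)·s + 3/19 = 0
  5/12·s² − (3/19 + 5/12)·s + 3/19 = 0
which factors as (s − 1)·(5/12·s − 3/19) = 0, giving roots s = 1 and s = (3/19)/(5/12) = 36/95.
Mean offspring μ = 97/228 + 2·5/12 = 287/228 > 1 (supercritical), so q < 1. The extinction probability is the smaller root: q = (3/19)/(5/12) = 36/95.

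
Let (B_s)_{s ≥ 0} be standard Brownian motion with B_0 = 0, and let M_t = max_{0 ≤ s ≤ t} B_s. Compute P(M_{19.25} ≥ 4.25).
P(M_{19.25} ≥ 4.25) = 2·P(B_{19.25} ≥ 4.25) = 2(1 − Φ(4.25/√19.25)) ≈ 0.3327

By the reflection principle for Brownian motion, P(M_t ≥ a) = 2 · P(B_t ≥ a) for a ≥ 0. Since B_t ~ N(0, t), P(B_t ≥ 4.25) = 1 − Φ(4.25/√t) = 1 − Φ(4.25/√19.25) = 1 − Φ(0.9687). So
  P(M_{19.25} ≥ 4.25) = 2(1 − Φ(0.9687)) ≈ 0.3327.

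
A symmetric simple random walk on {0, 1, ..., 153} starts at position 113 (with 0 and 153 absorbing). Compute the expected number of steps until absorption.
E[τ | X_0 = 113] = 4520

Let v_k = E[τ | X_0 = k]. Boundary: v_0 = v_153 = 0. Recurrence: v_k = 1 + (v_{k-1} + v_{k+1})/2 for 1 ≤ k ≤ 152. The particular solution to v_k − (v_{k-1} + v_{k+1})/2 = 1 is v_k = −k^2. Adding homogeneous solution A + B k and matching boundaries gives v_k = k (153 − k). Substituting k = 113: v_113 = 113 · 40 = 4520.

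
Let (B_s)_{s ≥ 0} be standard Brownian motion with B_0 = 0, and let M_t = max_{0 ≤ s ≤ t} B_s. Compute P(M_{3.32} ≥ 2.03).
P(M_{3.32} ≥ 2.03) = 2·P(B_{3.32} ≥ 2.03) = 2(1 − Φ(2.03/√3.32)) ≈ 0.2652

By the reflection principle for Brownian motion, P(M_t ≥ a) = 2 · P(B_t ≥ a) for a ≥ 0. Since B_t ~ N(0, t), P(B_t ≥ 2.03) = 1 − Φ(2.03/√t) = 1 − Φ(2.03/√3.32) = 1 − Φ(1.1141). So
  P(M_{3.32} ≥ 2.03) = 2(1 − Φ(1.1141)) ≈ 0.2652.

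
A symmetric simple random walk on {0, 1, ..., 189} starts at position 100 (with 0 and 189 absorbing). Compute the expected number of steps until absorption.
E[τ | X_0 = 100] = 8900

Let v_k = E[τ | X_0 = k]. Boundary: v_0 = v_189 = 0. Recurrence: v_k = 1 + (v_{k-1} + v_{k+1})/2 for 1 ≤ k ≤ 188. The particular solution to v_k − (v_{k-1} + v_{k+1})/2 = 1 is v_k = −k^2. Adding homogeneous solution A + B k and matching boundaries gives v_k = k (189 − k). Substituting k = 100: v_100 = 100 · 89 = 8900.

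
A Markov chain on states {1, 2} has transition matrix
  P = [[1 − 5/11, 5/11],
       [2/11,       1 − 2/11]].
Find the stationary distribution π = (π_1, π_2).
π_1 = 2/7, π_2 = 5/7

Solve πP = π with π_1 + π_2 = 1. From πP = π: π_1 · (1 − 5/11) + π_2 · 2/11 = π_1 ⇒ π_2 · 2/11 = π_1 · 5/11 ⇒ π_2/π_1 = (5/11)/(2/11) = 5/2. Together with π_1 + π_2 = 1:
  π_1 = (2/11)/(5/11 + 2/11) = (2/11)/(7/11) = 2/7,
  π_2 = (5/11)/(5/11 + 2/11) = (5/11)/(7/11) = 5/7.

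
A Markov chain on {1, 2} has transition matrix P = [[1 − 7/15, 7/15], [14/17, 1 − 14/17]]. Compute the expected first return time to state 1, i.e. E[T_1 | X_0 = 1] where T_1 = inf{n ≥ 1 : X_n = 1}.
E[T_1 | X_0 = 1] = 1/π_1 = 47/30

For an irreducible recurrent Markov chain with stationary distribution π, E[T_i | X_0 = i] = 1/π_i (Kac's formula). Here π_1 = (14/17)/(7/15 + 14/17) = (14/17)/(329/255) = 30/47, so E[T_1 | X_0 = 1] = 1/π_1 = (7/15 + 14/17)/(14/17) = (329/255)/(14/17) = 47/30.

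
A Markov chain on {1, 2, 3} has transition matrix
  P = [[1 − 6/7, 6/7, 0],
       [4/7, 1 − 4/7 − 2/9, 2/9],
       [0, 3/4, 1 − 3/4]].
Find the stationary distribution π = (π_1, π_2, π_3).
π = (18/53, 27/53, 8/53)

This is a birth-death chain on three states, which satisfies detailed balance: π_1 · P_{12} = π_2 · P_{21} and π_2 · P_{23} = π_3 · P_{32}.
From π_1 · 6/7 = π_2 · 4/7: π_2/π_1 = (6/7)/(4/7) = 3/2.
From π_2 · 2/9 = π_3 · 3/4: π_3/π_2 = (2/9)/(3/4) = 8/27.
Take π_1 proportional to 1; then unnormalized π = (1, 3/2, 4/9). Normalize by dividing by the sum 53/18:
  π = (18/53, 27/53, 8/53).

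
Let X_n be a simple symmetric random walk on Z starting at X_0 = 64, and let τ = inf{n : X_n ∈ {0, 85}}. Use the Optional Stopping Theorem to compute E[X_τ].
E[X_τ] = 64

X_n is a martingale and τ is a bounded-mean stopping time (indeed τ is finite a.s. with bounded expectation since the walk is in a bounded region). By the OST, E[X_τ] = E[X_0] = 64. Equivalently: E[X_τ] = 85 · P(hit 85 first) + 0 · P(hit 0 first) = 85 · (64/85) = 64.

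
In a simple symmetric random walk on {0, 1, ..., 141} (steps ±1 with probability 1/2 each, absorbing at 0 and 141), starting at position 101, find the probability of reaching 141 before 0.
P(hit 141 before 0) = 101/141

Let u_k = P(hit 141 before 0 | start at k). Then u_0 = 0, u_141 = 1, and u_k = u_{k-1}/2 + u_{k+1}/2 for 1 ≤ k ≤ 140. This harmonic recurrence is solved by u_k = k/141, giving u_101 = 101/141.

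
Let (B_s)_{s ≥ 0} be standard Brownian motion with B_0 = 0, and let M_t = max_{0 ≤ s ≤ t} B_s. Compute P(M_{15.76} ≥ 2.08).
P(M_{15.76} ≥ 2.08) = 2·P(B_{15.76} ≥ 2.08) = 2(1 − Φ(2.08/√15.76)) ≈ 0.6003

By the reflection principle for Brownian motion, P(M_t ≥ a) = 2 · P(B_t ≥ a) for a ≥ 0. Since B_t ~ N(0, t), P(B_t ≥ 2.08) = 1 − Φ(2.08/√t) = 1 − Φ(2.08/√15.76) = 1 − Φ(0.5239). So
  P(M_{15.76} ≥ 2.08) = 2(1 − Φ(0.5239)) ≈ 0.6003.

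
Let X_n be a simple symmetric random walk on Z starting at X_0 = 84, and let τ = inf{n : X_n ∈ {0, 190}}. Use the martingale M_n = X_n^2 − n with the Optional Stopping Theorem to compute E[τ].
E[τ] = 8904

M_n = X_n^2 − n is a martingale (since E[X_{n+1}^2 | F_n] = X_n^2 + 1). By OST (τ has finite mean in a bounded region), E[M_τ] = E[M_0] = X_0^2 − 0 = 84^2 = 7056. Also E[M_τ] = E[X_τ^2] − E[τ]. The walk exits at 0 or 190, with P(hit 190 first) = 84/190, so E[X_τ^2] = 190^2 · 84/190 + 0 = 15960. Thus E[τ] = E[X_τ^2] − E[M_τ] = 15960 − 7056 = 8904 = 84(190 − 84) = 8904.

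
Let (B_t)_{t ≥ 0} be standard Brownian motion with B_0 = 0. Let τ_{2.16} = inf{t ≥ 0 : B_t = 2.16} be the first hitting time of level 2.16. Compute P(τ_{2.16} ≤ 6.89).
P(τ_{2.16} ≤ 6.89) = 2(1 − Φ(2.16/√6.89)) = 2(1 − Φ(0.8229)) ≈ 0.4106

By the reflection principle for standard BM, P(τ_b ≤ t) = 2 · P(B_t ≥ b). Since B_t ~ N(0, t), P(B_t ≥ 2.16) = 1 − Φ(2.16/√t) = 1 − Φ(2.16/√6.89) = 1 − Φ(0.8229) ≈ 0.20528. Doubling: P(τ_{2.16} ≤ 6.89) ≈ 2 · 0.20528 = 0.41056 ≈ 0.4106.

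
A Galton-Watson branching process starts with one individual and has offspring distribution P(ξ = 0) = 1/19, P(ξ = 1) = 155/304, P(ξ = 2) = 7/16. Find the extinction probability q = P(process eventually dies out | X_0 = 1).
q = 16/133

The pgf is f(s) = 1/19 + 155/304·s + 7/16·s². The extinction probability q is the smallest fixed point of f in [0, 1]. Setting s = f(s):
  7/16·s² + (155/304 − 1)·s + 1/19 = 0
  7/16·s² − (1/19 + 7/16)·s + 1/19 = 0
which factors as (s − 1)·(7/16·s − 1/19) = 0, giving roots s = 1 and s = (1/19)/(7/16) = 16/133.
Mean offspring μ = 155/304 + 2·7/16 = 421/304 > 1 (supercritical), so q < 1. The extinction probability is the smaller root: q = (1/19)/(7/16) = 16/133.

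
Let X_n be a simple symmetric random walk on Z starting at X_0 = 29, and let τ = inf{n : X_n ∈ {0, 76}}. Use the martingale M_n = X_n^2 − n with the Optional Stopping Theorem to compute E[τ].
E[τ] = 1363

M_n = X_n^2 − n is a martingale (since E[X_{n+1}^2 | F_n] = X_n^2 + 1). By OST (τ has finite mean in a bounded region), E[M_τ] = E[M_0] = X_0^2 − 0 = 29^2 = 841. Also E[M_τ] = E[X_τ^2] − E[τ]. The walk exits at 0 or 76, with P(hit 76 first) = 29/76, so E[X_τ^2] = 76^2 · 29/76 + 0 = 2204. Thus E[τ] = E[X_τ^2] − E[M_τ] = 2204 − 841 = 1363 = 29(76 − 29) = 1363.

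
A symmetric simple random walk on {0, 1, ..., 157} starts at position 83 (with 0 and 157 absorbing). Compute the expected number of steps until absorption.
E[τ | X_0 = 83] = 6142

Let v_k = E[τ | X_0 = k]. Boundary: v_0 = v_157 = 0. Recurrence: v_k = 1 + (v_{k-1} + v_{k+1})/2 for 1 ≤ k ≤ 156. The particular solution to v_k − (v_{k-1} + v_{k+1})/2 = 1 is v_k = −k^2. Adding homogeneous solution A + B k and matching boundaries gives v_k = k (157 − k). Substituting k = 83: v_83 = 83 · 74 = 6142.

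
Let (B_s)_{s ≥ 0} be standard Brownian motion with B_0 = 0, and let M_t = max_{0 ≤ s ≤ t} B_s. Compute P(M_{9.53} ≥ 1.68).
P(M_{9.53} ≥ 1.68) = 2·P(B_{9.53} ≥ 1.68) = 2(1 − Φ(1.68/√9.53)) ≈ 0.5863

By the reflection principle for Brownian motion, P(M_t ≥ a) = 2 · P(B_t ≥ a) for a ≥ 0. Since B_t ~ N(0, t), P(B_t ≥ 1.68) = 1 − Φ(1.68/√t) = 1 − Φ(1.68/√9.53) = 1 − Φ(0.5442). So
  P(M_{9.53} ≥ 1.68) = 2(1 − Φ(0.5442)) ≈ 0.5863.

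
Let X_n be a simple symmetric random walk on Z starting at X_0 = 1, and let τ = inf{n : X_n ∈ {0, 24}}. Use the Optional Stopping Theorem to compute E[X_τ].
E[X_τ] = 1

X_n is a martingale and τ is a bounded-mean stopping time (indeed τ is finite a.s. with bounded expectation since the walk is in a bounded region). By the OST, E[X_τ] = E[X_0] = 1. Equivalently: E[X_τ] = 24 · P(hit 24 first) + 0 · P(hit 0 first) = 24 · (1/24) = 1.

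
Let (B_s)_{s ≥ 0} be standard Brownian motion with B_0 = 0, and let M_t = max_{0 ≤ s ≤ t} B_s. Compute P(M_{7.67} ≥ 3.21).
P(M_{7.67} ≥ 3.21) = 2·P(B_{7.67} ≥ 3.21) = 2(1 − Φ(3.21/√7.67)) ≈ 0.2464

By the reflection principle for Brownian motion, P(M_t ≥ a) = 2 · P(B_t ≥ a) for a ≥ 0. Since B_t ~ N(0, t), P(B_t ≥ 3.21) = 1 − Φ(3.21/√t) = 1 − Φ(3.21/√7.67) = 1 − Φ(1.1591). So
  P(M_{7.67} ≥ 3.21) = 2(1 − Φ(1.1591)) ≈ 0.2464.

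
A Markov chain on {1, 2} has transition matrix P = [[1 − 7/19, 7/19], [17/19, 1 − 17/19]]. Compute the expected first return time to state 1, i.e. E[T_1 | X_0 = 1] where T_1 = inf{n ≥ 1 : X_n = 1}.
E[T_1 | X_0 = 1] = 1/π_1 = 24/17

For an irreducible recurrent Markov chain with stationary distribution π, E[T_i | X_0 = i] = 1/π_i (Kac's formula). Here π_1 = (17/19)/(7/19 + 17/19) = (17/19)/(24/19) = 17/24, so E[T_1 | X_0 = 1] = 1/π_1 = (7/19 + 17/19)/(17/19) = (24/19)/(17/19) = 24/17.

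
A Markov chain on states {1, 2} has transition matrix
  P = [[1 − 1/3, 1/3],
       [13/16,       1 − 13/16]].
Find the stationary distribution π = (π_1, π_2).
π_1 = 39/55, π_2 = 16/55

Solve πP = π with π_1 + π_2 = 1. From πP = π: π_1 · (1 − 1/3) + π_2 · 13/16 = π_1 ⇒ π_2 · 13/16 = π_1 · 1/3 ⇒ π_2/π_1 = (1/3)/(13/16) = 16/39. Together with π_1 + π_2 = 1:
  π_1 = (13/16)/(1/3 + 13/16) = (13/16)/(55/48) = 39/55,
  π_2 = (1/3)/(1/3 + 13/16) = (1/3)/(55/48) = 16/55.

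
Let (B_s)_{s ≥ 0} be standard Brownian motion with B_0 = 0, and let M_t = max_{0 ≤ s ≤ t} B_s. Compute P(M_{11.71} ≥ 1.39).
P(M_{11.71} ≥ 1.39) = 2·P(B_{11.71} ≥ 1.39) = 2(1 − Φ(1.39/√11.71)) ≈ 0.6846

By the reflection principle for Brownian motion, P(M_t ≥ a) = 2 · P(B_t ≥ a) for a ≥ 0. Since B_t ~ N(0, t), P(B_t ≥ 1.39) = 1 − Φ(1.39/√t) = 1 − Φ(1.39/√11.71) = 1 − Φ(0.4062). So
  P(M_{11.71} ≥ 1.39) = 2(1 − Φ(0.4062)) ≈ 0.6846.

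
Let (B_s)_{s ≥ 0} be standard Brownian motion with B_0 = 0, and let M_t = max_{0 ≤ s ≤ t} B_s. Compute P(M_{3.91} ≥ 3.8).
P(M_{3.91} ≥ 3.8) = 2·P(B_{3.91} ≥ 3.8) = 2(1 − Φ(3.8/√3.91)) ≈ 0.0546

By the reflection principle for Brownian motion, P(M_t ≥ a) = 2 · P(B_t ≥ a) for a ≥ 0. Since B_t ~ N(0, t), P(B_t ≥ 3.8) = 1 − Φ(3.8/√t) = 1 − Φ(3.8/√3.91) = 1 − Φ(1.9217). So
  P(M_{3.91} ≥ 3.8) = 2(1 − Φ(1.9217)) ≈ 0.0546.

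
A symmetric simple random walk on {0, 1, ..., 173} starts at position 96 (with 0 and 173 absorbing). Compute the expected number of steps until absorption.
E[τ | X_0 = 96] = 7392

Let v_k = E[τ | X_0 = k]. Boundary: v_0 = v_173 = 0. Recurrence: v_k = 1 + (v_{k-1} + v_{k+1})/2 for 1 ≤ k ≤ 172. The particular solution to v_k − (v_{k-1} + v_{k+1})/2 = 1 is v_k = −k^2. Adding homogeneous solution A + B k and matching boundaries gives v_k = k (173 − k). Substituting k = 96: v_96 = 96 · 77 = 7392.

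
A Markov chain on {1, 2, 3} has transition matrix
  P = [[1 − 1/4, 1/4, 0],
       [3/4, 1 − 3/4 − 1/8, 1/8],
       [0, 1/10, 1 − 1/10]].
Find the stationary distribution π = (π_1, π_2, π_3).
π = (4/7, 4/21, 5/21)

This is a birth-death chain on three states, which satisfies detailed balance: π_1 · P_{12} = π_2 · P_{21} and π_2 · P_{23} = π_3 · P_{32}.
From π_1 · 1/4 = π_2 · 3/4: π_2/π_1 = (1/4)/(3/4) = 1/3.
From π_2 · 1/8 = π_3 · 1/10: π_3/π_2 = (1/8)/(1/10) = 5/4.
Take π_1 proportional to 1; then unnormalized π = (1, 1/3, 5/12). Normalize by dividing by the sum 7/4:
  π = (4/7, 4/21, 5/21).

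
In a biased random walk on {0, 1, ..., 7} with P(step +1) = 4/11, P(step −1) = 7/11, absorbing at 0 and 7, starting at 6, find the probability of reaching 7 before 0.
P(hit 7 before 0) = (1 − (7/4)^6) / (1 − (7/4)^7) = 151404/269053

Let u_k denote P(reach 7 before 0 | start at k). Boundary: u_0 = 0, u_7 = 1. Recurrence: u_k = 4/11·u_{k+1} + 7/11·u_{k-1} for 1 ≤ k ≤ 6. Try u_k = A + B·r^k with r = q/p = (7/11)/(4/11) = 7/4. Substitution satisfies the recurrence; boundary conditions give:
  u_k = (1 − r^k) / (1 − r^N) = (1 − (7/4)^6) / (1 − (7/4)^7) = 151404/269053.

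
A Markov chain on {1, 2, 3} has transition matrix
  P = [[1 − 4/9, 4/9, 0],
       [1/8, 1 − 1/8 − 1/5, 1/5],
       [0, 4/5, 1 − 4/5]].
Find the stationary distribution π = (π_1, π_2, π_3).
π = (9/49, 32/49, 8/49)

This is a birth-death chain on three states, which satisfies detailed balance: π_1 · P_{12} = π_2 · P_{21} and π_2 · P_{23} = π_3 · P_{32}.
From π_1 · 4/9 = π_2 · 1/8: π_2/π_1 = (4/9)/(1/8) = 32/9.
From π_2 · 1/5 = π_3 · 4/5: π_3/π_2 = (1/5)/(4/5) = 1/4.
Take π_1 proportional to 1; then unnormalized π = (1, 32/9, 8/9). Normalize by dividing by the sum 49/9:
  π = (9/49, 32/49, 8/49).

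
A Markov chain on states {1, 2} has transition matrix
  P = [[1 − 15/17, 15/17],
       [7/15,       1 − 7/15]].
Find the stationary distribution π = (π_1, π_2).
π_1 = 119/344, π_2 = 225/344

Solve πP = π with π_1 + π_2 = 1. From πP = π: π_1 · (1 − 15/17) + π_2 · 7/15 = π_1 ⇒ π_2 · 7/15 = π_1 · 15/17 ⇒ π_2/π_1 = (15/17)/(7/15) = 225/119. Together with π_1 + π_2 = 1:
  π_1 = (7/15)/(15/17 + 7/15) = (7/15)/(344/255) = 119/344,
  π_2 = (15/17)/(15/17 + 7/15) = (15/17)/(344/255) = 225/344.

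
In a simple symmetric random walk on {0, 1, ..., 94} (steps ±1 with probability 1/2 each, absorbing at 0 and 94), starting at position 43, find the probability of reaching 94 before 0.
P(hit 94 before 0) = 43/94

Let u_k = P(hit 94 before 0 | start at k). Then u_0 = 0, u_94 = 1, and u_k = u_{k-1}/2 + u_{k+1}/2 for 1 ≤ k ≤ 93. This harmonic recurrence is solved by u_k = k/94, giving u_43 = 43/94.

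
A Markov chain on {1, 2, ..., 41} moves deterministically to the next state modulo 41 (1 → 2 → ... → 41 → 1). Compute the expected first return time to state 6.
E[T_6 | X_0 = 6] = 41

The chain cycles deterministically, so starting at state 6 it returns in exactly 41 steps. Equivalently, the stationary distribution is uniform π_j = 1/41 for every state j, so by Kac's formula E[T_6] = 1/π_6 = 41.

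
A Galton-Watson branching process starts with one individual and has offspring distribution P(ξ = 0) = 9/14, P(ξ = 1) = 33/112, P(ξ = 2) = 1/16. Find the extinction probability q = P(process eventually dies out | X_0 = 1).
q = 1

Mean offspring μ = 0·9/14 + 1·33/112 + 2·1/16 = 47/112 ≤ 1. For μ ≤ 1 with offspring not concentrated at 1, the Galton-Watson process goes extinct almost surely, so q = 1.
(Algebraic check: The pgf is f(s) = 9/14 + 33/112·s + 1/16·s². The extinction probability q is the smallest fixed point of f in [0, 1]. Setting s = f(s):
  1/16·s² + (33/112 − 1)·s + 9/14 = 0
  1/16·s² − (9/14 + 1/16)·s + 9/14 = 0
which factors as (s − 1)·(1/16·s − 9/14) = 0, giving roots s = 1 and s = (9/14)/(1/16) = 72/7. Since 72/7 ≥ 1, the smallest root in [0, 1] is s = 1.)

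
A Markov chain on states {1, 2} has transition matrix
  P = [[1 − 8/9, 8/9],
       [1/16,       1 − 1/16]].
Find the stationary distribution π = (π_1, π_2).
π_1 = 9/137, π_2 = 128/137

Solve πP = π with π_1 + π_2 = 1. From πP = π: π_1 · (1 − 8/9) + π_2 · 1/16 = π_1 ⇒ π_2 · 1/16 = π_1 · 8/9 ⇒ π_2/π_1 = (8/9)/(1/16) = 128/9. Together with π_1 + π_2 = 1:
  π_1 = (1/16)/(8/9 + 1/16) = (1/16)/(137/144) = 9/137,
  π_2 = (8/9)/(8/9 + 1/16) = (8/9)/(137/144) = 128/137.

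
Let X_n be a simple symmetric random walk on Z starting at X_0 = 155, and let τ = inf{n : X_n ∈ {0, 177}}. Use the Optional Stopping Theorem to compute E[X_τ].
E[X_τ] = 155

X_n is a martingale and τ is a bounded-mean stopping time (indeed τ is finite a.s. with bounded expectation since the walk is in a bounded region). By the OST, E[X_τ] = E[X_0] = 155. Equivalently: E[X_τ] = 177 · P(hit 177 first) + 0 · P(hit 0 first) = 177 · (155/177) = 155.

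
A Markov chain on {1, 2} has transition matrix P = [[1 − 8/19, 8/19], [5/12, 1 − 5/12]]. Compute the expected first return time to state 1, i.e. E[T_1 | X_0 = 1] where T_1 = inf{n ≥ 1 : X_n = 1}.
E[T_1 | X_0 = 1] = 1/π_1 = 191/95

For an irreducible recurrent Markov chain with stationary distribution π, E[T_i | X_0 = i] = 1/π_i (Kac's formula). Here π_1 = (5/12)/(8/19 + 5/12) = (5/12)/(191/228) = 95/191, so E[T_1 | X_0 = 1] = 1/π_1 = (8/19 + 5/12)/(5/12) = (191/228)/(5/12) = 191/95.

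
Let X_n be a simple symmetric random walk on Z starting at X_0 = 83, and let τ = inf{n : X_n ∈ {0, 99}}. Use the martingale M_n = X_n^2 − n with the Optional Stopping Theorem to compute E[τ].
E[τ] = 1328

M_n = X_n^2 − n is a martingale (since E[X_{n+1}^2 | F_n] = X_n^2 + 1). By OST (τ has finite mean in a bounded region), E[M_τ] = E[M_0] = X_0^2 − 0 = 83^2 = 6889. Also E[M_τ] = E[X_τ^2] − E[τ]. The walk exits at 0 or 99, with P(hit 99 first) = 83/99, so E[X_τ^2] = 99^2 · 83/99 + 0 = 8217. Thus E[τ] = E[X_τ^2] − E[M_τ] = 8217 − 6889 = 1328 = 83(99 − 83) = 1328.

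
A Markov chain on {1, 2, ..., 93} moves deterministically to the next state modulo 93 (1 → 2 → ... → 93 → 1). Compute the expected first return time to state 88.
E[T_88 | X_0 = 88] = 93

The chain cycles deterministically, so starting at state 88 it returns in exactly 93 steps. Equivalently, the stationary distribution is uniform π_j = 1/93 for every state j, so by Kac's formula E[T_88] = 1/π_88 = 93.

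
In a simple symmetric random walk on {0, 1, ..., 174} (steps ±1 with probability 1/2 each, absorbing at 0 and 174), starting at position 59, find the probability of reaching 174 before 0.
P(hit 174 before 0) = 59/174

Let u_k = P(hit 174 before 0 | start at k). Then u_0 = 0, u_174 = 1, and u_k = u_{k-1}/2 + u_{k+1}/2 for 1 ≤ k ≤ 173. This harmonic recurrence is solved by u_k = k/174, giving u_59 = 59/174.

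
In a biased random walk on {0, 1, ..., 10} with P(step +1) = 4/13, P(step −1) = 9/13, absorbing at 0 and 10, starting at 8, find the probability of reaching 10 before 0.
P(hit 10 before 0) = (1 − (9/4)^8) / (1 − (9/4)^10) = 10579984/53626705

Let u_k denote P(reach 10 before 0 | start at k). Boundary: u_0 = 0, u_10 = 1. Recurrence: u_k = 4/13·u_{k+1} + 9/13·u_{k-1} for 1 ≤ k ≤ 9. Try u_k = A + B·r^k with r = q/p = (9/13)/(4/13) = 9/4. Substitution satisfies the recurrence; boundary conditions give:
  u_k = (1 − r^k) / (1 − r^N) = (1 − (9/4)^8) / (1 − (9/4)^10) = 10579984/53626705.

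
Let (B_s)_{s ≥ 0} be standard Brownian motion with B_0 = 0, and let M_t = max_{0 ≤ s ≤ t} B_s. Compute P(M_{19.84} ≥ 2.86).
P(M_{19.84} ≥ 2.86) = 2·P(B_{19.84} ≥ 2.86) = 2(1 − Φ(2.86/√19.84)) ≈ 0.5208

By the reflection principle for Brownian motion, P(M_t ≥ a) = 2 · P(B_t ≥ a) for a ≥ 0. Since B_t ~ N(0, t), P(B_t ≥ 2.86) = 1 − Φ(2.86/√t) = 1 − Φ(2.86/√19.84) = 1 − Φ(0.6421). So
  P(M_{19.84} ≥ 2.86) = 2(1 − Φ(0.6421)) ≈ 0.5208.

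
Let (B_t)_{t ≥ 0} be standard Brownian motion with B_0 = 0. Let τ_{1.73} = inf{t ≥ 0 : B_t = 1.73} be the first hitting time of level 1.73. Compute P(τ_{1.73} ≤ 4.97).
P(τ_{1.73} ≤ 4.97) = 2(1 − Φ(1.73/√4.97)) = 2(1 − Φ(0.7760)) ≈ 0.4377

By the reflection principle for standard BM, P(τ_b ≤ t) = 2 · P(B_t ≥ b). Since B_t ~ N(0, t), P(B_t ≥ 1.73) = 1 − Φ(1.73/√t) = 1 − Φ(1.73/√4.97) = 1 − Φ(0.7760) ≈ 0.21887. Doubling: P(τ_{1.73} ≤ 4.97) ≈ 2 · 0.21887 = 0.43774 ≈ 0.4377.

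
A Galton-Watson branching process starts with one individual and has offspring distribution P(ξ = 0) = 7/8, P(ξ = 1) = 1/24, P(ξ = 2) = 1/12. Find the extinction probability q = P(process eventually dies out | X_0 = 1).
q = 1

Mean offspring μ = 0·7/8 + 1·1/24 + 2·1/12 = 5/24 ≤ 1. For μ ≤ 1 with offspring not concentrated at 1, the Galton-Watson process goes extinct almost surely, so q = 1.
(Algebraic check: The pgf is f(s) = 7/8 + 1/24·s + 1/12·s². The extinction probability q is the smallest fixed point of f in [0, 1]. Setting s = f(s):
  1/12·s² + (1/24 − 1)·s + 7/8 = 0
  1/12·s² − (7/8 + 1/12)·s + 7/8 = 0
which factors as (s − 1)·(1/12·s − 7/8) = 0, giving roots s = 1 and s = (7/8)/(1/12) = 21/2. Since 21/2 ≥ 1, the smallest root in [0, 1] is s = 1.)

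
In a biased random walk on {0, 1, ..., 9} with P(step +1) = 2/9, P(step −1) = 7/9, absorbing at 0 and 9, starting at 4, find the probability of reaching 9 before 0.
P(hit 9 before 0) = (1 − (7/2)^4) / (1 − (7/2)^9) = 15264/8070619

Let u_k denote P(reach 9 before 0 | start at k). Boundary: u_0 = 0, u_9 = 1. Recurrence: u_k = 2/9·u_{k+1} + 7/9·u_{k-1} for 1 ≤ k ≤ 8. Try u_k = A + B·r^k with r = q/p = (7/9)/(2/9) = 7/2. Substitution satisfies the recurrence; boundary conditions give:
  u_k = (1 − r^k) / (1 − r^N) = (1 − (7/2)^4) / (1 − (7/2)^9) = 15264/8070619.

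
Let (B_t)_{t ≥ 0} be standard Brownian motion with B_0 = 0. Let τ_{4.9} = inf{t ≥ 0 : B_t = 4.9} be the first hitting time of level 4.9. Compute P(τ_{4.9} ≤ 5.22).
P(τ_{4.9} ≤ 5.22) = 2(1 − Φ(4.9/√5.22)) = 2(1 − Φ(2.1447)) ≈ 0.0320

By the reflection principle for standard BM, P(τ_b ≤ t) = 2 · P(B_t ≥ b). Since B_t ~ N(0, t), P(B_t ≥ 4.9) = 1 − Φ(4.9/√t) = 1 − Φ(4.9/√5.22) = 1 − Φ(2.1447) ≈ 0.01599. Doubling: P(τ_{4.9} ≤ 5.22) ≈ 2 · 0.01599 = 0.03198 ≈ 0.0320.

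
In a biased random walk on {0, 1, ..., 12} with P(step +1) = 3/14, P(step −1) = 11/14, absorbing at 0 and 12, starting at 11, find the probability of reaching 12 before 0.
P(hit 12 before 0) = (1 − (11/3)^11) / (1 − (11/3)^12) = 106991810049/392303480660

Let u_k denote P(reach 12 before 0 | start at k). Boundary: u_0 = 0, u_12 = 1. Recurrence: u_k = 3/14·u_{k+1} + 11/14·u_{k-1} for 1 ≤ k ≤ 11. Try u_k = A + B·r^k with r = q/p = (11/14)/(3/14) = 11/3. Substitution satisfies the recurrence; boundary conditions give:
  u_k = (1 − r^k) / (1 − r^N) = (1 − (11/3)^11) / (1 − (11/3)^12) = 106991810049/392303480660.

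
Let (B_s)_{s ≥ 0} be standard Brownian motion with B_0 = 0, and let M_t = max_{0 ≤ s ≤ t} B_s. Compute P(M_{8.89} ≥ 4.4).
P(M_{8.89} ≥ 4.4) = 2·P(B_{8.89} ≥ 4.4) = 2(1 − Φ(4.4/√8.89)) ≈ 0.1400

By the reflection principle for Brownian motion, P(M_t ≥ a) = 2 · P(B_t ≥ a) for a ≥ 0. Since B_t ~ N(0, t), P(B_t ≥ 4.4) = 1 − Φ(4.4/√t) = 1 − Φ(4.4/√8.89) = 1 − Φ(1.4757). So
  P(M_{8.89} ≥ 4.4) = 2(1 − Φ(1.4757)) ≈ 0.1400.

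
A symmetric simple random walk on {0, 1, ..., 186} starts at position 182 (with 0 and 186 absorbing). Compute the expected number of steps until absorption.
E[τ | X_0 = 182] = 728

Let v_k = E[τ | X_0 = k]. Boundary: v_0 = v_186 = 0. Recurrence: v_k = 1 + (v_{k-1} + v_{k+1})/2 for 1 ≤ k ≤ 185. The particular solution to v_k − (v_{k-1} + v_{k+1})/2 = 1 is v_k = −k^2. Adding homogeneous solution A + B k and matching boundaries gives v_k = k (186 − k). Substituting k = 182: v_182 = 182 · 4 = 728.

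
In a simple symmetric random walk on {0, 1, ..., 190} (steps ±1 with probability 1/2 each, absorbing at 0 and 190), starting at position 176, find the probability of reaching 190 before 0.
P(hit 190 before 0) = 176/190 = 88/95

Let u_k = P(hit 190 before 0 | start at k). Then u_0 = 0, u_190 = 1, and u_k = u_{k-1}/2 + u_{k+1}/2 for 1 ≤ k ≤ 189. This harmonic recurrence is solved by u_k = k/190, giving u_176 = 176/190 = 88/95.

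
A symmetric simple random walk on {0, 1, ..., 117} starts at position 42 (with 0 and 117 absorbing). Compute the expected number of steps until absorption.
E[τ | X_0 = 42] = 3150

Let v_k = E[τ | X_0 = k]. Boundary: v_0 = v_117 = 0. Recurrence: v_k = 1 + (v_{k-1} + v_{k+1})/2 for 1 ≤ k ≤ 116. The particular solution to v_k − (v_{k-1} + v_{k+1})/2 = 1 is v_k = −k^2. Adding homogeneous solution A + B k and matching boundaries gives v_k = k (117 − k). Substituting k = 42: v_42 = 42 · 75 = 3150.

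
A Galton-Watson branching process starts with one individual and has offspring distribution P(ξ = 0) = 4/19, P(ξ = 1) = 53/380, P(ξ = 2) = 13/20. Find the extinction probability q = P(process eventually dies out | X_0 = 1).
q = 80/247

The pgf is f(s) = 4/19 + 53/380·s + 13/20·s². The extinction probability q is the smallest fixed point of f in [0, 1]. Setting s = f(s):
  13/20·s² + (53/380 − 1)·s + 4/19 = 0
  13/20·s² − (4/19 + 13/20)·s + 4/19 = 0
which factors as (s − 1)·(13/20·s − 4/19) = 0, giving roots s = 1 and s = (4/19)/(13/20) = 80/247.
Mean offspring μ = 53/380 + 2·13/20 = 547/380 > 1 (supercritical), so q < 1. The extinction probability is the smaller root: q = (4/19)/(13/20) = 80/247.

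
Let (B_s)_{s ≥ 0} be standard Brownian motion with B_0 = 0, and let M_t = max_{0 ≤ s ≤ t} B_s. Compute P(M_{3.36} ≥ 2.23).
P(M_{3.36} ≥ 2.23) = 2·P(B_{3.36} ≥ 2.23) = 2(1 − Φ(2.23/√3.36)) ≈ 0.2238

By the reflection principle for Brownian motion, P(M_t ≥ a) = 2 · P(B_t ≥ a) for a ≥ 0. Since B_t ~ N(0, t), P(B_t ≥ 2.23) = 1 − Φ(2.23/√t) = 1 − Φ(2.23/√3.36) = 1 − Φ(1.2166). So
  P(M_{3.36} ≥ 2.23) = 2(1 − Φ(1.2166)) ≈ 0.2238.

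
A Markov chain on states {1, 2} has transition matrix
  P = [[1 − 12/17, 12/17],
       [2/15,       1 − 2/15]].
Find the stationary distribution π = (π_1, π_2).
π_1 = 17/107, π_2 = 90/107

Solve πP = π with π_1 + π_2 = 1. From πP = π: π_1 · (1 − 12/17) + π_2 · 2/15 = π_1 ⇒ π_2 · 2/15 = π_1 · 12/17 ⇒ π_2/π_1 = (12/17)/(2/15) = 90/17. Together with π_1 + π_2 = 1:
  π_1 = (2/15)/(12/17 + 2/15) = (2/15)/(214/255) = 17/107,
  π_2 = (12/17)/(12/17 + 2/15) = (12/17)/(214/255) = 90/107.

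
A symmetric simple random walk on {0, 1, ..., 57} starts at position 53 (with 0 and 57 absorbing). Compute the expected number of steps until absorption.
E[τ | X_0 = 53] = 212

Let v_k = E[τ | X_0 = k]. Boundary: v_0 = v_57 = 0. Recurrence: v_k = 1 + (v_{k-1} + v_{k+1})/2 for 1 ≤ k ≤ 56. The particular solution to v_k − (v_{k-1} + v_{k+1})/2 = 1 is v_k = −k^2. Adding homogeneous solution A + B k and matching boundaries gives v_k = k (57 − k). Substituting k = 53: v_53 = 53 · 4 = 212.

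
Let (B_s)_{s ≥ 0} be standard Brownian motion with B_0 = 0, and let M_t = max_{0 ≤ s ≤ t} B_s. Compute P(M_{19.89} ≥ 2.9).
P(M_{19.89} ≥ 2.9) = 2·P(B_{19.89} ≥ 2.9) = 2(1 − Φ(2.9/√19.89)) ≈ 0.5155

By the reflection principle for Brownian motion, P(M_t ≥ a) = 2 · P(B_t ≥ a) for a ≥ 0. Since B_t ~ N(0, t), P(B_t ≥ 2.9) = 1 − Φ(2.9/√t) = 1 − Φ(2.9/√19.89) = 1 − Φ(0.6503). So
  P(M_{19.89} ≥ 2.9) = 2(1 − Φ(0.6503)) ≈ 0.5155.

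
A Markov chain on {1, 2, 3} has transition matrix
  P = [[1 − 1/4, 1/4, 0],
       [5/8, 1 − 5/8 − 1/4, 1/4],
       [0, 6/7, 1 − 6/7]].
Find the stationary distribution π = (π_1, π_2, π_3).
π = (60/91, 24/91, 1/13)

This is a birth-death chain on three states, which satisfies detailed balance: π_1 · P_{12} = π_2 · P_{21} and π_2 · P_{23} = π_3 · P_{32}.
From π_1 · 1/4 = π_2 · 5/8: π_2/π_1 = (1/4)/(5/8) = 2/5.
From π_2 · 1/4 = π_3 · 6/7: π_3/π_2 = (1/4)/(6/7) = 7/24.
Take π_1 proportional to 1; then unnormalized π = (1, 2/5, 7/60). Normalize by dividing by the sum 91/60:
  π = (60/91, 24/91, 1/13).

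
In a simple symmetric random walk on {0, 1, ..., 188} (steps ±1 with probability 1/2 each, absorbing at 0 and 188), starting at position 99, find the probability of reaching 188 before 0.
P(hit 188 before 0) = 99/188

Let u_k = P(hit 188 before 0 | start at k). Then u_0 = 0, u_188 = 1, and u_k = u_{k-1}/2 + u_{k+1}/2 for 1 ≤ k ≤ 187. This harmonic recurrence is solved by u_k = k/188, giving u_99 = 99/188.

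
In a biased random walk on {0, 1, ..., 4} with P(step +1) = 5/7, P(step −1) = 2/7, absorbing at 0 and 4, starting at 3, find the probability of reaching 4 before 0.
P(hit 4 before 0) = (1 − (2/5)^3) / (1 − (2/5)^4) = 195/203

Let u_k denote P(reach 4 before 0 | start at k). Boundary: u_0 = 0, u_4 = 1. Recurrence: u_k = 5/7·u_{k+1} + 2/7·u_{k-1} for 1 ≤ k ≤ 3. Try u_k = A + B·r^k with r = q/p = (2/7)/(5/7) = 2/5. Substitution satisfies the recurrence; boundary conditions give:
  u_k = (1 − r^k) / (1 − r^N) = (1 − (2/5)^3) / (1 − (2/5)^4) = 195/203.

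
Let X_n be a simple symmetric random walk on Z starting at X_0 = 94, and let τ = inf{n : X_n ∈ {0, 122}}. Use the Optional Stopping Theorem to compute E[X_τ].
E[X_τ] = 94

X_n is a martingale and τ is a bounded-mean stopping time (indeed τ is finite a.s. with bounded expectation since the walk is in a bounded region). By the OST, E[X_τ] = E[X_0] = 94. Equivalently: E[X_τ] = 122 · P(hit 122 first) + 0 · P(hit 0 first) = 122 · (94/122) = 94.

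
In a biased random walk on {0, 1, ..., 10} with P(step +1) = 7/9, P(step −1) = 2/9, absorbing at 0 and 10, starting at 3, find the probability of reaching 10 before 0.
P(hit 10 before 0) = (1 − (2/7)^3) / (1 − (2/7)^10) = 55177381/56494845

Let u_k denote P(reach 10 before 0 | start at k). Boundary: u_0 = 0, u_10 = 1. Recurrence: u_k = 7/9·u_{k+1} + 2/9·u_{k-1} for 1 ≤ k ≤ 9. Try u_k = A + B·r^k with r = q/p = (2/9)/(7/9) = 2/7. Substitution satisfies the recurrence; boundary conditions give:
  u_k = (1 − r^k) / (1 − r^N) = (1 − (2/7)^3) / (1 − (2/7)^10) = 55177381/56494845.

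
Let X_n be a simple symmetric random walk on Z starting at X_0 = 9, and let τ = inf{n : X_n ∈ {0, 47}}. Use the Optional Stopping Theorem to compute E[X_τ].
E[X_τ] = 9

X_n is a martingale and τ is a bounded-mean stopping time (indeed τ is finite a.s. with bounded expectation since the walk is in a bounded region). By the OST, E[X_τ] = E[X_0] = 9. Equivalently: E[X_τ] = 47 · P(hit 47 first) + 0 · P(hit 0 first) = 47 · (9/47) = 9.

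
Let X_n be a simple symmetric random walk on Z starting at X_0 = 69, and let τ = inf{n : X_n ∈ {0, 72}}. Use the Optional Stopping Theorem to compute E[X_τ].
E[X_τ] = 69

X_n is a martingale and τ is a bounded-mean stopping time (indeed τ is finite a.s. with bounded expectation since the walk is in a bounded region). By the OST, E[X_τ] = E[X_0] = 69. Equivalently: E[X_τ] = 72 · P(hit 72 first) + 0 · P(hit 0 first) = 72 · (69/72) = 69.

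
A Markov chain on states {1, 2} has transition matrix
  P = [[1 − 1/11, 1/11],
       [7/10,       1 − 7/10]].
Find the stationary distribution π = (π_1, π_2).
π_1 = 77/87, π_2 = 10/87

Solve πP = π with π_1 + π_2 = 1. From πP = π: π_1 · (1 − 1/11) + π_2 · 7/10 = π_1 ⇒ π_2 · 7/10 = π_1 · 1/11 ⇒ π_2/π_1 = (1/11)/(7/10) = 10/77. Together with π_1 + π_2 = 1:
  π_1 = (7/10)/(1/11 + 7/10) = (7/10)/(87/110) = 77/87,
  π_2 = (1/11)/(1/11 + 7/10) = (1/11)/(87/110) = 10/87.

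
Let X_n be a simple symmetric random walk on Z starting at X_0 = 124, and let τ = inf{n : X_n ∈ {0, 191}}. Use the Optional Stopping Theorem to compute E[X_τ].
E[X_τ] = 124

X_n is a martingale and τ is a bounded-mean stopping time (indeed τ is finite a.s. with bounded expectation since the walk is in a bounded region). By the OST, E[X_τ] = E[X_0] = 124. Equivalently: E[X_τ] = 191 · P(hit 191 first) + 0 · P(hit 0 first) = 191 · (124/191) = 124.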